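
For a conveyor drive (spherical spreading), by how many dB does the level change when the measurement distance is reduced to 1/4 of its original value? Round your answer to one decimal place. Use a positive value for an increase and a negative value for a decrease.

With spherical spreading the level changes by −20·log₁₀(r₂/r₁).
ΔL = −20·log₁₀(0.25) = +12.04 dB.

+12.0 dB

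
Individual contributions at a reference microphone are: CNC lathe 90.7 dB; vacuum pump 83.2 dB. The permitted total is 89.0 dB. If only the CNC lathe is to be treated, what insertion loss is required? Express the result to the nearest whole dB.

Everything except the CNC lathe sums to 10^(83.2/10) = 2.089e+08 in linear terms, 83.20 dB.
The limit corresponds to 10^(89.0/10) = 7.943e+08; subtracting the fixed part leaves 5.854e+08 for the CNC lathe, i.e. 87.67 dB.
Required insertion loss = 90.7 − 87.67 = 3.03 dB.

3 dB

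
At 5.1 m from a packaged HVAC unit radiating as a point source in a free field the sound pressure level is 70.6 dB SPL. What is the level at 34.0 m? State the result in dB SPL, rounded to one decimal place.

54.1 dB SPL

Point-source attenuation: ΔL = 20·log₁₀(r₂/r₁) = 20·log₁₀(34.0/5.1) = 16.478 dB.
L₂ = 70.6 − 20·log₁₀(34.0/5.1) = 70.6 − 16.478 = 54.12 dB SPL.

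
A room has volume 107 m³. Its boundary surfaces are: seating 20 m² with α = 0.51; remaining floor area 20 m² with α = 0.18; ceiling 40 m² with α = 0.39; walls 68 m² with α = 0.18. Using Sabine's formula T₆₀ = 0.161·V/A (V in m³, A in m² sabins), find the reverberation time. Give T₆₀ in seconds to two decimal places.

0.41 s

A = Σ Sᵢαᵢ = 20·0.51 + 20·0.18 + 40·0.39 + 68·0.18 = 41.64 m².
T₆₀ = 0.161 × 107 / 41.64 = 0.414 s.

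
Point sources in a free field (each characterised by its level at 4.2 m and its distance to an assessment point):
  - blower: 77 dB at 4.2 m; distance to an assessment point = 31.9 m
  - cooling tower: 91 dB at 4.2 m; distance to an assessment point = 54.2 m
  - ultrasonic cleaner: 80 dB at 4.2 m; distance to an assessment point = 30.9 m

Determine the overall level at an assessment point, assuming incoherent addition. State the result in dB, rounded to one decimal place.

70.1 dB

Propagate each source to the receiver with L = L_ref − 20·log₁₀(r/r_ref), then add intensities.
blower: 77 − 20·log₁₀(31.9/4.2) = 77 − 17.61 = 59.39 dB.
cooling tower: 91 − 20·log₁₀(54.2/4.2) = 91 − 22.21 = 68.79 dB.
ultrasonic cleaner: 80 − 20·log₁₀(30.9/4.2) = 80 − 17.33 = 62.67 dB.
Σ 10^(L/10) = 1.028e+07 → L_total = 10·log₁₀(1.028e+07) = 70.12 dB.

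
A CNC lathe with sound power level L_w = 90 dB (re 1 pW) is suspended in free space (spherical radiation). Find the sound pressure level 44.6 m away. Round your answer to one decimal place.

46.0 dB

The power spreads over a sphere of area 4π·r², so L_p = L_w − 10·log₁₀(4π·r²).
4π·r² = 2.5e+04 m², 10·log₁₀ of that is 43.979 dB.
L_p = 90 − 43.979 = 46.02 dB.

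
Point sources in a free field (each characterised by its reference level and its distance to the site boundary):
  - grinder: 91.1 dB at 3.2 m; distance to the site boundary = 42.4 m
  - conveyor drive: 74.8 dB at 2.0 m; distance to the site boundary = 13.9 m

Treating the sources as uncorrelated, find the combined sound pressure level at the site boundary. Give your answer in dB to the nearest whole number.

69 dB

Propagate each source to the receiver with L = L_ref − 20·log₁₀(r/r_ref), then add intensities.
grinder: 91.1 − 20·log₁₀(42.4/3.2) = 91.1 − 22.44 = 68.66 dB.
conveyor drive: 74.8 − 20·log₁₀(13.9/2.0) = 74.8 − 16.84 = 57.96 dB.
Σ 10^(L/10) = 7.963e+06 → L_total = 10·log₁₀(7.963e+06) = 69.01 dB.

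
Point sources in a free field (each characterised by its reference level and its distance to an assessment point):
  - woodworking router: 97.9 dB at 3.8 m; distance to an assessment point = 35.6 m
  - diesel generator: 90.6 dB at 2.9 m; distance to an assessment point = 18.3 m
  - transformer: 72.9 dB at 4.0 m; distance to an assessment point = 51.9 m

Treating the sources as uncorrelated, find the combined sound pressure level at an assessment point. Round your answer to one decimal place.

Apply inverse-square spreading to bring every level to the receiver, then sum 10^(L/10).
woodworking router: 97.9 − 20·log₁₀(35.6/3.8) = 97.9 − 19.43 = 78.47 dB.
diesel generator: 90.6 − 20·log₁₀(18.3/2.9) = 90.6 − 16.00 = 74.60 dB.
transformer: 72.9 − 20·log₁₀(51.9/4.0) = 72.9 − 22.26 = 50.64 dB.
Σ 10^(L/10) = 9.920e+07 → L_total = 10·log₁₀(9.920e+07) = 79.97 dB.

80.0 dB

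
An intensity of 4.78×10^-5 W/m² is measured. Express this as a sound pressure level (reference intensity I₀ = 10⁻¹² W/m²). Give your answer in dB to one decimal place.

L = 10·log₁₀(I/I₀) = 10·log₁₀(4.78×10^-5/10⁻¹²) = 10·log₁₀(4.78×10^7).
L = 10·(0.6794 + 7) = 76.79 dB.

76.8 dB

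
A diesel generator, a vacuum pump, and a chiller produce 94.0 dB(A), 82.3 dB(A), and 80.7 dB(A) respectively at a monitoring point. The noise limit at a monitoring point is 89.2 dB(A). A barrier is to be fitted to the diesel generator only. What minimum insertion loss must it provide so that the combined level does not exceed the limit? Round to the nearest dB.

Fixed contribution from the other sources: Σ 10^(L/10) = 10^(82.3/10) + 10^(80.7/10) = 2.873e+08 (84.58 dB(A)).
To meet 89.2 dB(A) overall, the treated diesel generator may contribute at most 10^(89.2/10) − 2.873e+08 = 5.444e+08, i.e. 87.36 dB(A).
So the diesel generator must be reduced from 94.0 to 87.36 dB(A): IL = 6.64 dB.

7 dB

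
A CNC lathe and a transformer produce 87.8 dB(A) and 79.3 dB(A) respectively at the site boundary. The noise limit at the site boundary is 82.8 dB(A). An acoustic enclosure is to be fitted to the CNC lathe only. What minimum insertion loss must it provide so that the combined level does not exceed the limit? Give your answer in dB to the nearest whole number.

8 dB

The untreated sources together contribute 10^(79.3/10) = 8.511e+07, i.e. 79.30 dB(A).
To meet 82.8 dB(A) overall, the treated CNC lathe may contribute at most 10^(82.8/10) − 8.511e+07 = 1.054e+08, i.e. 80.23 dB(A).
Required insertion loss = 87.8 − 80.23 = 7.57 dB.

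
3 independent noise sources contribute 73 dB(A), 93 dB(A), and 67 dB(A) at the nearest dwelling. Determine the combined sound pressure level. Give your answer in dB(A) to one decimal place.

Incoherent sources combine by intensity addition: L_total = 10·log₁₀(Σ 10^(L_i/10)).
Σ 10^(L/10) = 10^(73/10) + 10^(93/10) + 10^(67/10) = 2.020e+09.
L_total = 10·log₁₀(2.020e+09) = 93.05 dB(A).

93.1 dB(A)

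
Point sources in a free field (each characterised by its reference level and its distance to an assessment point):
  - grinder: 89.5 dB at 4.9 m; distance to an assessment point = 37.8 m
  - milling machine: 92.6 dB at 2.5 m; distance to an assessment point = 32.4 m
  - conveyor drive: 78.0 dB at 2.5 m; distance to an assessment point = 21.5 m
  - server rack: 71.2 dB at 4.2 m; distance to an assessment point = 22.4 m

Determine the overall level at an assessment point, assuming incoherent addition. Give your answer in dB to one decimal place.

First find each source's level at the receiver (point-source: −20·log₁₀(r/r_ref)), then combine on an intensity basis.
grinder: 89.5 − 20·log₁₀(37.8/4.9) = 89.5 − 17.75 = 71.75 dB.
milling machine: 92.6 − 20·log₁₀(32.4/2.5) = 92.6 − 22.25 = 70.35 dB.
conveyor drive: 78.0 − 20·log₁₀(21.5/2.5) = 78.0 − 18.69 = 59.31 dB.
server rack: 71.2 − 20·log₁₀(22.4/4.2) = 71.2 − 14.54 = 56.66 dB.
Σ 10^(L/10) = 2.713e+07 → L_total = 10·log₁₀(2.713e+07) = 74.33 dB.

74.3 dB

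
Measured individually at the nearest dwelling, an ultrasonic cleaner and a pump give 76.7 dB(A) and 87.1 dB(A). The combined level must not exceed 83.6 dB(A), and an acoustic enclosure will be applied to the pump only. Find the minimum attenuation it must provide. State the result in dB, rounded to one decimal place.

Fixed contribution from the other source: Σ 10^(L/10) = 10^(76.7/10) = 4.677e+07 (76.70 dB(A)).
The limit corresponds to 10^(83.6/10) = 2.291e+08; subtracting the fixed part leaves 1.823e+08 for the pump, i.e. 82.61 dB(A).
So the pump must be reduced from 87.1 to 82.61 dB(A): IL = 4.49 dB.

4.5 dB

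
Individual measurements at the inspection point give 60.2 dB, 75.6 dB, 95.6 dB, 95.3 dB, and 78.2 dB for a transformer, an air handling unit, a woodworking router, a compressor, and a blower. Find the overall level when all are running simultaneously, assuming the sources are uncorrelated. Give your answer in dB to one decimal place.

98.5 dB

Incoherent sources combine by intensity addition: L_total = 10·log₁₀(Σ 10^(L_i/10)).
Σ 10^(L/10) = 10^(60.2/10) + 10^(75.6/10) + 10^(95.6/10) + 10^(95.3/10) + 10^(78.2/10) = 7.123e+09.
L_total = 10·log₁₀(7.123e+09) = 98.53 dB.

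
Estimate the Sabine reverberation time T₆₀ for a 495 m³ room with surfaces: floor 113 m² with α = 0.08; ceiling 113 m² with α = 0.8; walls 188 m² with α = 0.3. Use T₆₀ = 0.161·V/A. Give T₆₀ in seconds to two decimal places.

0.51 s

A = Σ Sᵢαᵢ = 113·0.08 + 113·0.8 + 188·0.3 = 155.84 m².
T₆₀ = 0.161 × 495 / 155.84 = 0.511 s.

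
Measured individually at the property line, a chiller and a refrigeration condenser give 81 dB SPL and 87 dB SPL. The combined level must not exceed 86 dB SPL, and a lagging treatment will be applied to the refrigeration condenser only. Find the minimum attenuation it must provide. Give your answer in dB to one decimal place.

The untreated sources together contribute 10^(81/10) = 1.259e+08, i.e. 81.00 dB SPL.
The limit corresponds to 10^(86/10) = 3.981e+08; subtracting the fixed part leaves 2.722e+08 for the refrigeration condenser, i.e. 84.35 dB SPL.
Required insertion loss = 87 − 84.35 = 2.65 dB.

2.7 dB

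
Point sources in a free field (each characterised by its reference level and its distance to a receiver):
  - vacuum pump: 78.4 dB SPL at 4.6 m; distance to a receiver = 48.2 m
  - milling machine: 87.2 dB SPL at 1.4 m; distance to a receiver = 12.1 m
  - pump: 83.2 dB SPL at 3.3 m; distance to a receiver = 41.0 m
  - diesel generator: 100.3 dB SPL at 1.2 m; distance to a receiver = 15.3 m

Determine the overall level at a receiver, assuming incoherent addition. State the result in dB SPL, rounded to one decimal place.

Propagate each source to the receiver with L = L_ref − 20·log₁₀(r/r_ref), then add intensities.
vacuum pump: 78.4 − 20·log₁₀(48.2/4.6) = 78.4 − 20.41 = 57.99 dB SPL.
milling machine: 87.2 − 20·log₁₀(12.1/1.4) = 87.2 − 18.73 = 68.47 dB SPL.
pump: 83.2 − 20·log₁₀(41.0/3.3) = 83.2 − 21.89 = 61.31 dB SPL.
diesel generator: 100.3 − 20·log₁₀(15.3/1.2) = 100.3 − 22.11 = 78.19 dB SPL.
Σ 10^(L/10) = 7.492e+07 → L_total = 10·log₁₀(7.492e+07) = 78.75 dB SPL.

78.7 dB SPL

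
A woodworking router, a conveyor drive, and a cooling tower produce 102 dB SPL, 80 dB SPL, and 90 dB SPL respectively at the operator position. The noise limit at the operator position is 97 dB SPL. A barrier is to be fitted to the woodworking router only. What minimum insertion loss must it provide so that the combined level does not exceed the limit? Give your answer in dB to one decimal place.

6.1 dB

The untreated sources together contribute 10^(80/10) + 10^(90/10) = 1.100e+09, i.e. 90.41 dB SPL.
To meet 97 dB SPL overall, the treated woodworking router may contribute at most 10^(97/10) − 1.100e+09 = 3.912e+09, i.e. 95.92 dB SPL.
So the woodworking router must be reduced from 102 to 95.92 dB SPL: IL = 6.08 dB.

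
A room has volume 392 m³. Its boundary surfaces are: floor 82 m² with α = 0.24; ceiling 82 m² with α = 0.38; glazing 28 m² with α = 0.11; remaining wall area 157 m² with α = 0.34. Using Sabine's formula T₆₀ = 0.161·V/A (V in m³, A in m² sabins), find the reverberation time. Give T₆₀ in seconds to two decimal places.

A = Σ Sᵢαᵢ = 82·0.24 + 82·0.38 + 28·0.11 + 157·0.34 = 107.30 m².
T₆₀ = 0.161 × 392 / 107.30 = 0.588 s.

0.59 s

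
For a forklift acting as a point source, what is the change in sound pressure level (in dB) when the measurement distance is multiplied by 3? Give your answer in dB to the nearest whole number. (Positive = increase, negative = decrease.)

Point-source spreading: ΔL = −20·log₁₀(r₂/r₁).
ΔL = −20·log₁₀(3) = -9.54 dB.

-10 dB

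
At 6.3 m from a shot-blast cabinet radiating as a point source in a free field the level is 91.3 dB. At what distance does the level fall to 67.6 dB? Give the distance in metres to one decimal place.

Point-source spreading drops the level by 20·log₁₀(r₂/r₁); inverting, r₂/r₁ = 10^(ΔL/20).
r₂ = 6.3·10^((91.3−67.6)/20) = 6.3·10^(23.7/20) = 96.46 m.

96.5 m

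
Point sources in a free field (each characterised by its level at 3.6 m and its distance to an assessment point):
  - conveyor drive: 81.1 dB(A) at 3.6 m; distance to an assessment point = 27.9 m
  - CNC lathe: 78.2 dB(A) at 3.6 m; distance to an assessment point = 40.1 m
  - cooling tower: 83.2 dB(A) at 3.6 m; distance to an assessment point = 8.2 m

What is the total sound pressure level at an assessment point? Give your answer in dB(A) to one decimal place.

Apply inverse-square spreading to bring every level to the receiver, then sum 10^(L/10).
conveyor drive: 81.1 − 20·log₁₀(27.9/3.6) = 81.1 − 17.79 = 63.31 dB(A).
CNC lathe: 78.2 − 20·log₁₀(40.1/3.6) = 78.2 − 20.94 = 57.26 dB(A).
cooling tower: 83.2 − 20·log₁₀(8.2/3.6) = 83.2 − 7.15 = 76.05 dB(A).
Σ 10^(L/10) = 4.295e+07 → L_total = 10·log₁₀(4.295e+07) = 76.33 dB(A).

76.3 dB(A)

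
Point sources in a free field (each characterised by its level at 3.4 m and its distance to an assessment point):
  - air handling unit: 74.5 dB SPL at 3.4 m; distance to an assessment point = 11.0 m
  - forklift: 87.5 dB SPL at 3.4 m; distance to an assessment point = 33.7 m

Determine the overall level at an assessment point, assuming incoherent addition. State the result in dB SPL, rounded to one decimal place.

First find each source's level at the receiver (point-source: −20·log₁₀(r/r_ref)), then combine on an intensity basis.
air handling unit: 74.5 − 20·log₁₀(11.0/3.4) = 74.5 − 10.20 = 64.30 dB SPL.
forklift: 87.5 − 20·log₁₀(33.7/3.4) = 87.5 − 19.92 = 67.58 dB SPL.
Σ 10^(L/10) = 8.417e+06 → L_total = 10·log₁₀(8.417e+06) = 69.25 dB SPL.

69.3 dB SPL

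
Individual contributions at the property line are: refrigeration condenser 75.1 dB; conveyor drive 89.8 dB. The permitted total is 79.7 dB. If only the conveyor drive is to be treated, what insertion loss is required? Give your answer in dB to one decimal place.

Everything except the conveyor drive sums to 10^(75.1/10) = 3.236e+07 in linear terms, 75.10 dB.
The limit corresponds to 10^(79.7/10) = 9.333e+07; subtracting the fixed part leaves 6.097e+07 for the conveyor drive, i.e. 77.85 dB.
So the conveyor drive must be reduced from 89.8 to 77.85 dB: IL = 11.95 dB.

11.9 dB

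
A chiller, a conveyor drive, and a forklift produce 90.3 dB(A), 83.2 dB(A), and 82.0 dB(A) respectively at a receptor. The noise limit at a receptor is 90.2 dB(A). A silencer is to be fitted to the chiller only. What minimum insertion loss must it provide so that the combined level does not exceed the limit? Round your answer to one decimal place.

Fixed contribution from the other sources: Σ 10^(L/10) = 10^(83.2/10) + 10^(82.0/10) = 3.674e+08 (85.65 dB(A)).
To meet 90.2 dB(A) overall, the treated chiller may contribute at most 10^(90.2/10) − 3.674e+08 = 6.797e+08, i.e. 88.32 dB(A).
So the chiller must be reduced from 90.3 to 88.32 dB(A): IL = 1.98 dB.

2.0 dB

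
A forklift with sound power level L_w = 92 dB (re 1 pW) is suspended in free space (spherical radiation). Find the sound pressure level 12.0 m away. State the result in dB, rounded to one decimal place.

The power spreads over a sphere of area 4π·r², so L_p = L_w − 10·log₁₀(4π·r²).
4π·r² = 1810 m², 10·log₁₀ of that is 32.576 dB.
L_p = 92 − 32.576 = 59.42 dB.

59.4 dB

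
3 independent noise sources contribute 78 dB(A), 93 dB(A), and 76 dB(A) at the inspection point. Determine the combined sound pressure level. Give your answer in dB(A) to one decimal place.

Incoherent sources combine by intensity addition: L_total = 10·log₁₀(Σ 10^(L_i/10)).
Σ 10^(L/10) = 10^(78/10) + 10^(93/10) + 10^(76/10) = 2.098e+09.
L_total = 10·log₁₀(2.098e+09) = 93.22 dB(A).

93.2 dB(A)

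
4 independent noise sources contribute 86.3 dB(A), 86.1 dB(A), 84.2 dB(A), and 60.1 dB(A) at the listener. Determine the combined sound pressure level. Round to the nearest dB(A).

90 dB(A)

For uncorrelated sources the intensities add, so convert each level to linear form, sum, and take 10·log₁₀ of the total.
Σ 10^(L/10) = 10^(86.3/10) + 10^(86.1/10) + 10^(84.2/10) + 10^(60.1/10) = 1.098e+09.
L_total = 10·log₁₀(1.098e+09) = 90.41 dB(A).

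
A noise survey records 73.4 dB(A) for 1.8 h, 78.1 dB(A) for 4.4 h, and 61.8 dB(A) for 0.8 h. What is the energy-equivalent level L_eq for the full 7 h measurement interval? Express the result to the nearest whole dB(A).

L_eq = 10·log₁₀[(1/T)·Σ tᵢ·10^(Lᵢ/10)] with T = 7 h.
Σ tᵢ·10^(Lᵢ/10) = 1.8·10^(73.4/10) + 4.4·10^(78.1/10) + 0.8·10^(61.8/10) = 3.247e+08.
L_eq = 10·log₁₀(3.247e+08/7) = 76.66 dB(A).

77 dB(A)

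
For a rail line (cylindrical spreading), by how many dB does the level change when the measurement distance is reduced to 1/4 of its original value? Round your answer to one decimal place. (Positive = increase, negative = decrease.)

Line-source spreading: ΔL = −10·log₁₀(r₂/r₁).
ΔL = −10·log₁₀(0.25) = +6.02 dB.

+6.0 dB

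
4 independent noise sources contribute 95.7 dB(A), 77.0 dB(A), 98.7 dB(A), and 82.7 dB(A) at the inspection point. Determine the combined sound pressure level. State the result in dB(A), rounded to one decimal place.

100.6 dB(A)

For uncorrelated sources the intensities add, so convert each level to linear form, sum, and take 10·log₁₀ of the total.
Σ 10^(L/10) = 10^(95.7/10) + 10^(77.0/10) + 10^(98.7/10) + 10^(82.7/10) = 1.136e+10.
L_total = 10·log₁₀(1.136e+10) = 100.56 dB(A).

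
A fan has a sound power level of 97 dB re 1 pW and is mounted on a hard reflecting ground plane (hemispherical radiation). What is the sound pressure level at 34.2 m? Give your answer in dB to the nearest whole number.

L_p = L_w − 10·log₁₀(2π·r²) with r = 34.2 m.
2π·r² = 7349 m², 10·log₁₀ of that is 38.662 dB.
L_p = 97 − 38.662 = 58.34 dB.

58 dB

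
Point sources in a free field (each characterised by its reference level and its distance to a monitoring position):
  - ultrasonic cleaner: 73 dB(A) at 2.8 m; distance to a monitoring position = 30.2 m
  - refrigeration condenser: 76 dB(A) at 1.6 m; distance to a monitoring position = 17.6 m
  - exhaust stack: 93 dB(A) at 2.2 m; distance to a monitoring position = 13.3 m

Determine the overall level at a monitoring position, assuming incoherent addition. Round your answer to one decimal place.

Propagate each source to the receiver with L = L_ref − 20·log₁₀(r/r_ref), then add intensities.
ultrasonic cleaner: 73 − 20·log₁₀(30.2/2.8) = 73 − 20.66 = 52.34 dB(A).
refrigeration condenser: 76 − 20·log₁₀(17.6/1.6) = 76 − 20.83 = 55.17 dB(A).
exhaust stack: 93 − 20·log₁₀(13.3/2.2) = 93 − 15.63 = 77.37 dB(A).
Σ 10^(L/10) = 5.509e+07 → L_total = 10·log₁₀(5.509e+07) = 77.41 dB(A).

77.4 dB(A)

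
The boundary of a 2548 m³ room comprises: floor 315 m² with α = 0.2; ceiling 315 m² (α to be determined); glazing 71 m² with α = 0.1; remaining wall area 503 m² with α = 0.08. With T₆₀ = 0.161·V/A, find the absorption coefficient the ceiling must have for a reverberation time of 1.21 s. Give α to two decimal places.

A = 0.161·V/T₆₀ = 0.161·2548/1.21 = 339.03 m² sabins.
Absorption from the other surfaces = 315·0.2 + 71·0.1 + 503·0.08 = 110.34 m², so the ceiling must supply 228.69 m² over 315 m².
α = 228.69/315 = 0.726.

0.73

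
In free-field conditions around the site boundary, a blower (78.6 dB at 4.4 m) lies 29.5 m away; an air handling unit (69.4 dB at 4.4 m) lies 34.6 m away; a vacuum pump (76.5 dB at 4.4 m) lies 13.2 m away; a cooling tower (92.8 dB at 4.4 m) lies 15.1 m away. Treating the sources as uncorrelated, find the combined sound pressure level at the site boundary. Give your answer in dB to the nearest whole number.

Propagate each source to the receiver with L = L_ref − 20·log₁₀(r/r_ref), then add intensities.
blower: 78.6 − 20·log₁₀(29.5/4.4) = 78.6 − 16.53 = 62.07 dB.
air handling unit: 69.4 − 20·log₁₀(34.6/4.4) = 69.4 − 17.91 = 51.49 dB.
vacuum pump: 76.5 − 20·log₁₀(13.2/4.4) = 76.5 − 9.54 = 66.96 dB.
cooling tower: 92.8 − 20·log₁₀(15.1/4.4) = 92.8 − 10.71 = 82.09 dB.
Σ 10^(L/10) = 1.685e+08 → L_total = 10·log₁₀(1.685e+08) = 82.27 dB.

82 dB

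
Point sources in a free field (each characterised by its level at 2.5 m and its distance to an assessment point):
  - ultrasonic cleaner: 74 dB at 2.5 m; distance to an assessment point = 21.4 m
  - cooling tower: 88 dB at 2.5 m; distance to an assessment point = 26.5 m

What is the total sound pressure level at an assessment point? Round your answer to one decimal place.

Propagate each source to the receiver with L = L_ref − 20·log₁₀(r/r_ref), then add intensities.
ultrasonic cleaner: 74 − 20·log₁₀(21.4/2.5) = 74 − 18.65 = 55.35 dB.
cooling tower: 88 − 20·log₁₀(26.5/2.5) = 88 − 20.51 = 67.49 dB.
Σ 10^(L/10) = 5.958e+06 → L_total = 10·log₁₀(5.958e+06) = 67.75 dB.

67.8 dB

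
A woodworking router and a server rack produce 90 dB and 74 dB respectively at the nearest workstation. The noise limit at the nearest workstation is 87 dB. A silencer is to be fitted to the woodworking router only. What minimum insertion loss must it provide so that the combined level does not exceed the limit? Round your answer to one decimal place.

Fixed contribution from the other source: Σ 10^(L/10) = 10^(74/10) = 2.512e+07 (74.00 dB).
To meet 87 dB overall, the treated woodworking router may contribute at most 10^(87/10) − 2.512e+07 = 4.761e+08, i.e. 86.78 dB.
So the woodworking router must be reduced from 90 to 86.78 dB: IL = 3.22 dB.

3.2 dB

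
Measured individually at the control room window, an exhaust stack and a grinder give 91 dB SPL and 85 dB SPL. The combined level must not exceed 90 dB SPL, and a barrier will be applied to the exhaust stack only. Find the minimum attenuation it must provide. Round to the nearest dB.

3 dB

The untreated sources together contribute 10^(85/10) = 3.162e+08, i.e. 85.00 dB SPL.
The limit corresponds to 10^(90/10) = 1.000e+09; subtracting the fixed part leaves 6.838e+08 for the exhaust stack, i.e. 88.35 dB SPL.
Required insertion loss = 91 − 88.35 = 2.65 dB.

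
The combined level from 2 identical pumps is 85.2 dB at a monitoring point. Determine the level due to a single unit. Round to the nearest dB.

82 dB

For N identical incoherent sources L_total = L₁ + 10·log₁₀ N, so L₁ = 85.2 − 10·log₁₀(2) = 85.2 − 3.010.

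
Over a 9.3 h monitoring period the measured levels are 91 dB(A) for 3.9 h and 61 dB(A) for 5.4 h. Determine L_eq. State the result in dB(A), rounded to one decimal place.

87.2 dB(A)

L_eq = 10·log₁₀[(1/T)·Σ tᵢ·10^(Lᵢ/10)] with T = 9.3 h.
Σ tᵢ·10^(Lᵢ/10) = 3.9·10^(91/10) + 5.4·10^(61/10) = 4.917e+09.
L_eq = 10·log₁₀(4.917e+09/9.3) = 87.23 dB(A).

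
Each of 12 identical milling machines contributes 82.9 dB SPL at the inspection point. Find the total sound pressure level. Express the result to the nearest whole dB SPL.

L_total = L₁ + 10·log₁₀ N for N identical incoherent sources.
L_total = 82.9 + 10·log₁₀(12) = 82.9 + 10.792 = 93.69 dB SPL.

94 dB SPL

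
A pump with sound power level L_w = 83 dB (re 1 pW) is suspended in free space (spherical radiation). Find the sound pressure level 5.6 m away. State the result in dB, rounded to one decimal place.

57.0 dB

The power spreads over a sphere of area 4π·r², so L_p = L_w − 10·log₁₀(4π·r²).
4π·r² = 394.1 m², 10·log₁₀ of that is 25.956 dB.
L_p = 83 − 25.956 = 57.04 dB.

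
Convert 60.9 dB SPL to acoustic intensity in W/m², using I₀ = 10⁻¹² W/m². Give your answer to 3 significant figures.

1.23e-06 W/m²

L = 10·log₁₀(I/I₀) ⇒ I = I₀·10^(L/10) = 10⁻¹² × 10^6.09.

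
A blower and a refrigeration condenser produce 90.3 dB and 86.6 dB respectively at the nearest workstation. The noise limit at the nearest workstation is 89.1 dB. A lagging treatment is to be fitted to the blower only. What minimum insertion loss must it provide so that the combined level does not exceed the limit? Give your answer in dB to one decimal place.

4.8 dB

The untreated sources together contribute 10^(86.6/10) = 4.571e+08, i.e. 86.60 dB.
To meet 89.1 dB overall, the treated blower may contribute at most 10^(89.1/10) − 4.571e+08 = 3.557e+08, i.e. 85.51 dB.
Required insertion loss = 90.3 − 85.51 = 4.79 dB.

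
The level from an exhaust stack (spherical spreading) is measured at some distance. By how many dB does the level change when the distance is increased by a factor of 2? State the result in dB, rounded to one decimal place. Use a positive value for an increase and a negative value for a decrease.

With spherical spreading the level changes by −20·log₁₀(r₂/r₁).
ΔL = −20·log₁₀(2) = -6.02 dB.

-6.0 dB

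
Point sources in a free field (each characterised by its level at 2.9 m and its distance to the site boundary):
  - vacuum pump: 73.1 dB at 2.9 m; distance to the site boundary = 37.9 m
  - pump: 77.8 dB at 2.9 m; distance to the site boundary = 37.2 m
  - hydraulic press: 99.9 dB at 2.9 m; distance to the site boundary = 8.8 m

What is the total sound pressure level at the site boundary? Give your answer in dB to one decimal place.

90.3 dB

First find each source's level at the receiver (point-source: −20·log₁₀(r/r_ref)), then combine on an intensity basis.
vacuum pump: 73.1 − 20·log₁₀(37.9/2.9) = 73.1 − 22.32 = 50.78 dB.
pump: 77.8 − 20·log₁₀(37.2/2.9) = 77.8 − 22.16 = 55.64 dB.
hydraulic press: 99.9 − 20·log₁₀(8.8/2.9) = 99.9 − 9.64 = 90.26 dB.
Σ 10^(L/10) = 1.062e+09 → L_total = 10·log₁₀(1.062e+09) = 90.26 dB.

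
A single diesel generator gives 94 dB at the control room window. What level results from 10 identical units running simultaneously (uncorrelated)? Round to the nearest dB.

With 10 equal, uncorrelated contributions the intensity is 10× that of one unit, giving a rise of 10·log₁₀ 10.
L_total = 94 + 10·log₁₀(10) = 94 + 10.000 = 104.00 dB.

104 dB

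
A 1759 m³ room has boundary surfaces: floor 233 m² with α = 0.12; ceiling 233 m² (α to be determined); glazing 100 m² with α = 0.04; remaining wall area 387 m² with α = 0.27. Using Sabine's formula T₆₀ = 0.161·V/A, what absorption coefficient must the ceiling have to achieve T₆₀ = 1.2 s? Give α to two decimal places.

0.43

From T₆₀ = 0.161·V/A, the target T₆₀ = 1.2 s needs A = 0.161·1759/1.2 = 236.00 m².
Absorption from the other surfaces = 233·0.12 + 100·0.04 + 387·0.27 = 136.45 m², so the ceiling must supply 99.55 m² over 233 m².
α = 99.55/233 = 0.427.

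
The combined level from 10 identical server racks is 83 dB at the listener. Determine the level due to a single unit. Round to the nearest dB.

73 dB

Dividing the total intensity by 10 lowers the level by 10·log₁₀ 10 = 10.000 dB: L₁ = 83 − 10.000.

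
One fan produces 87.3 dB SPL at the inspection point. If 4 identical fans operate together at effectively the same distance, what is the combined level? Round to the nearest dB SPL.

L_total = L₁ + 10·log₁₀ N for N identical incoherent sources.
L_total = 87.3 + 10·log₁₀(4) = 87.3 + 6.021 = 93.32 dB SPL.

93 dB SPL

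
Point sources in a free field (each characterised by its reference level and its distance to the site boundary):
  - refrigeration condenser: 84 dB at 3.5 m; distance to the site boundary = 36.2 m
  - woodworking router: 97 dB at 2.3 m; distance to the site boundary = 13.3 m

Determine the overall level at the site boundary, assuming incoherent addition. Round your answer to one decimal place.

First find each source's level at the receiver (point-source: −20·log₁₀(r/r_ref)), then combine on an intensity basis.
refrigeration condenser: 84 − 20·log₁₀(36.2/3.5) = 84 − 20.29 = 63.71 dB.
woodworking router: 97 − 20·log₁₀(13.3/2.3) = 97 − 15.24 = 81.76 dB.
Σ 10^(L/10) = 1.522e+08 → L_total = 10·log₁₀(1.522e+08) = 81.83 dB.

81.8 dB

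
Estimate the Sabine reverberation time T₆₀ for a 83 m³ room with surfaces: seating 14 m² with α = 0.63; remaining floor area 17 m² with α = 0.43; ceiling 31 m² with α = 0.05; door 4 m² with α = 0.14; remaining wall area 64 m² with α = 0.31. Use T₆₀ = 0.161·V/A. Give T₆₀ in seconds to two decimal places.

A = Σ Sᵢαᵢ = 14·0.63 + 17·0.43 + 31·0.05 + 4·0.14 + 64·0.31 = 38.08 m².
T₆₀ = 0.161 × 83 / 38.08 = 0.351 s.

0.35 s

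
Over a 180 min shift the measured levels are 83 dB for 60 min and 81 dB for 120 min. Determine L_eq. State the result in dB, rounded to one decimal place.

81.8 dB

Weight each interval's intensity by its duration and average over T = 180 min:
Σ tᵢ·10^(Lᵢ/10) = 60·10^(83/10) + 120·10^(81/10) = 2.708e+10.
L_eq = 10·log₁₀(2.708e+10/180) = 81.77 dB.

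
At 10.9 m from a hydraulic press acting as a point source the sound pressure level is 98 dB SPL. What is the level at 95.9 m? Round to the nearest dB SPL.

Spherical spreading from a point source gives a 20·log₁₀(r₂/r₁) drop.
L₂ = 98 − 20·log₁₀(95.9/10.9) = 98 − 18.888 = 79.11 dB SPL.

79 dB SPL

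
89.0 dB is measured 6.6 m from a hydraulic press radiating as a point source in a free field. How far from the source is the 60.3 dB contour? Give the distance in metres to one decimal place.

The 28.7 dB drop corresponds to a distance ratio of 10^(28.7/20) for a point source.
r₂ = 6.6·10^((89.0−60.3)/20) = 6.6·10^(28.7/20) = 179.70 m.

179.7 m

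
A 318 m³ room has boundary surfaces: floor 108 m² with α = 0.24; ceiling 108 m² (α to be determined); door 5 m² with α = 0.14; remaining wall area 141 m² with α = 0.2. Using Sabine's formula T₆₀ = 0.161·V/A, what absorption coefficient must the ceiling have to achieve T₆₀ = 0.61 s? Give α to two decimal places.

0.27

Required total absorption A = 0.161·318/0.61 = 83.93 m².
Absorption from the other surfaces = 108·0.24 + 5·0.14 + 141·0.2 = 54.82 m², so the ceiling must supply 29.11 m² over 108 m².
α = 29.11/108 = 0.270.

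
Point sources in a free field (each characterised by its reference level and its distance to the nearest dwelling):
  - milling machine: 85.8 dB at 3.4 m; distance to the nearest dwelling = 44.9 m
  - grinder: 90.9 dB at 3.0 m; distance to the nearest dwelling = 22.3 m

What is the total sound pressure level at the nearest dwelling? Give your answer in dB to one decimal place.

Propagate each source to the receiver with L = L_ref − 20·log₁₀(r/r_ref), then add intensities.
milling machine: 85.8 − 20·log₁₀(44.9/3.4) = 85.8 − 22.42 = 63.38 dB.
grinder: 90.9 − 20·log₁₀(22.3/3.0) = 90.9 − 17.42 = 73.48 dB.
Σ 10^(L/10) = 2.445e+07 → L_total = 10·log₁₀(2.445e+07) = 73.88 dB.

73.9 dB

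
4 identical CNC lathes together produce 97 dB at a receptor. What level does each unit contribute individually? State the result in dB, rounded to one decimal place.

4 equal contributions raise the level by 10·log₁₀ 4 = 6.021 dB, so each unit alone gives 97 − 6.021.

91.0 dB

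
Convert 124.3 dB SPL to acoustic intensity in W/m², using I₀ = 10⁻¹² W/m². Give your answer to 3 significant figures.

I/I₀ = 10^(124.3/10) = 2.692e+12, so I = 2.692e+12 × 10⁻¹² W/m².

2.69 W/m²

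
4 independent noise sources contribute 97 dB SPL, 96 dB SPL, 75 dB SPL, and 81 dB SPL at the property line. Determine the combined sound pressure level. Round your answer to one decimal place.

99.6 dB SPL

For uncorrelated sources the intensities add, so convert each level to linear form, sum, and take 10·log₁₀ of the total.
Σ 10^(L/10) = 10^(97/10) + 10^(96/10) + 10^(75/10) + 10^(81/10) = 9.150e+09.
L_total = 10·log₁₀(9.150e+09) = 99.61 dB SPL.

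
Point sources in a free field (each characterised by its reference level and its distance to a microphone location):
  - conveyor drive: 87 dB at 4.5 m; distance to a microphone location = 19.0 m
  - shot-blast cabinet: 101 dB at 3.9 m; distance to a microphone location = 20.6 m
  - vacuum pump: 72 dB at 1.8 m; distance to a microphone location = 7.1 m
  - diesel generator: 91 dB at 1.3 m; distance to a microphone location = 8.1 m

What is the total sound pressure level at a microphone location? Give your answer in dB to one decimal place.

87.1 dB

Propagate each source to the receiver with L = L_ref − 20·log₁₀(r/r_ref), then add intensities.
conveyor drive: 87 − 20·log₁₀(19.0/4.5) = 87 − 12.51 = 74.49 dB.
shot-blast cabinet: 101 − 20·log₁₀(20.6/3.9) = 101 − 14.46 = 86.54 dB.
vacuum pump: 72 − 20·log₁₀(7.1/1.8) = 72 − 11.92 = 60.08 dB.
diesel generator: 91 − 20·log₁₀(8.1/1.3) = 91 − 15.89 = 75.11 dB.
Σ 10^(L/10) = 5.128e+08 → L_total = 10·log₁₀(5.128e+08) = 87.10 dB.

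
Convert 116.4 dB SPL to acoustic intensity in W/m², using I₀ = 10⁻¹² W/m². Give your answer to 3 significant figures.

0.437 W/m²

I = I₀·10^(L/10) = 10⁻¹² × 10^(116.4/10) = 10^(-0.360).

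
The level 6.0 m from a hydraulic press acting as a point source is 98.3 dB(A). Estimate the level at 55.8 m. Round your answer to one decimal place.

Point-source attenuation: ΔL = 20·log₁₀(r₂/r₁) = 20·log₁₀(55.8/6.0) = 19.370 dB.
L₂ = 98.3 − 20·log₁₀(55.8/6.0) = 98.3 − 19.370 = 78.93 dB(A).

78.9 dB(A)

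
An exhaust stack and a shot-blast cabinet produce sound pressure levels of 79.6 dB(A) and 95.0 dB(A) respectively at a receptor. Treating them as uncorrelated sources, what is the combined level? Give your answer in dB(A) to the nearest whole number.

95 dB(A)

Incoherent sources combine by intensity addition: L_total = 10·log₁₀(Σ 10^(L_i/10)).
Σ 10^(L/10) = 10^(79.6/10) + 10^(95.0/10) = 3.253e+09.
L_total = 10·log₁₀(3.253e+09) = 95.12 dB(A).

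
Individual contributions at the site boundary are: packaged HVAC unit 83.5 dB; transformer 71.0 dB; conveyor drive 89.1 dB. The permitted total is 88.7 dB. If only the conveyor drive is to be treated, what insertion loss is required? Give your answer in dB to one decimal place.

Fixed contribution from the other sources: Σ 10^(L/10) = 10^(83.5/10) + 10^(71.0/10) = 2.365e+08 (83.74 dB).
To meet 88.7 dB overall, the treated conveyor drive may contribute at most 10^(88.7/10) − 2.365e+08 = 5.048e+08, i.e. 87.03 dB.
So the conveyor drive must be reduced from 89.1 to 87.03 dB: IL = 2.07 dB.

2.1 dB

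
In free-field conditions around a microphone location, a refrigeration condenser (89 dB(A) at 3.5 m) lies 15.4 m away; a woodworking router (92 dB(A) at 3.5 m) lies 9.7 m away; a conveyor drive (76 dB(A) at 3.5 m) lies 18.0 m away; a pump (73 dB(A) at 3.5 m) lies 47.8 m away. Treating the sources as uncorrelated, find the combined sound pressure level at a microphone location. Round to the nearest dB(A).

Apply inverse-square spreading to bring every level to the receiver, then sum 10^(L/10).
refrigeration condenser: 89 − 20·log₁₀(15.4/3.5) = 89 − 12.87 = 76.13 dB(A).
woodworking router: 92 − 20·log₁₀(9.7/3.5) = 92 − 8.85 = 83.15 dB(A).
conveyor drive: 76 − 20·log₁₀(18.0/3.5) = 76 − 14.22 = 61.78 dB(A).
pump: 73 − 20·log₁₀(47.8/3.5) = 73 − 22.71 = 50.29 dB(A).
Σ 10^(L/10) = 2.490e+08 → L_total = 10·log₁₀(2.490e+08) = 83.96 dB(A).

84 dB(A)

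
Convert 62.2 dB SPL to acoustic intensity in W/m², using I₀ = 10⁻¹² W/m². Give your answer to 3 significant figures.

1.66e-06 W/m²

I/I₀ = 10^(62.2/10) = 1.66e+06, so I = 1.66e+06 × 10⁻¹² W/m².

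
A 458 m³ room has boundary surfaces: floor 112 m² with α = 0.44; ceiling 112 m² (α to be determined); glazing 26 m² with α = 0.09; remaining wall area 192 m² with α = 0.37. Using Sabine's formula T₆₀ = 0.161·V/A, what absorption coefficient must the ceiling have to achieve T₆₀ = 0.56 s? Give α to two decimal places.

0.08

A = 0.161·V/T₆₀ = 0.161·458/0.56 = 131.67 m² sabins.
Absorption from the other surfaces = 112·0.44 + 26·0.09 + 192·0.37 = 122.66 m², so the ceiling must supply 9.01 m² over 112 m².
α = 9.01/112 = 0.080.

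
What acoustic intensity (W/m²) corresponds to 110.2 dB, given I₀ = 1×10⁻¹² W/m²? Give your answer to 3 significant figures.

0.105 W/m²

I/I₀ = 10^(110.2/10) = 1.047e+11, so I = 1.047e+11 × 10⁻¹² W/m².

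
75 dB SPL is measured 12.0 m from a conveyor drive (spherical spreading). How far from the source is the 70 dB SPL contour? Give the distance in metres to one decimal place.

21.3 m

The 5.0 dB drop corresponds to a distance ratio of 10^(5.0/20) for a point source.
r₂ = 12.0·10^((75−70)/20) = 12.0·10^(5.0/20) = 21.34 m.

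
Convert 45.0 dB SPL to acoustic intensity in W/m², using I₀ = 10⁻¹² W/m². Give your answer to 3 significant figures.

I/I₀ = 10^(45.0/10) = 3.162e+04, so I = 3.162e+04 × 10⁻¹² W/m².

3.16e-08 W/m²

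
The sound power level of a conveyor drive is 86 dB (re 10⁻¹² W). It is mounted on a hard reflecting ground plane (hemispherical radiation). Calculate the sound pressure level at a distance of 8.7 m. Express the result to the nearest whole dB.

59 dB

The power spreads over a hemisphere of area 2π·r², so L_p = L_w − 10·log₁₀(2π·r²).
2π·r² = 475.6 m², 10·log₁₀ of that is 26.772 dB.
L_p = 86 − 26.772 = 59.23 dB.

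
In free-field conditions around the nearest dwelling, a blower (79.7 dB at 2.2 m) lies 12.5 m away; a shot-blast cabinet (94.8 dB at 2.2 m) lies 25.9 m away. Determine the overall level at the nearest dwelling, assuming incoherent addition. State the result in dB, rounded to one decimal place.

Apply inverse-square spreading to bring every level to the receiver, then sum 10^(L/10).
blower: 79.7 − 20·log₁₀(12.5/2.2) = 79.7 − 15.09 = 64.61 dB.
shot-blast cabinet: 94.8 − 20·log₁₀(25.9/2.2) = 94.8 − 21.42 = 73.38 dB.
Σ 10^(L/10) = 2.468e+07 → L_total = 10·log₁₀(2.468e+07) = 73.92 dB.

73.9 dB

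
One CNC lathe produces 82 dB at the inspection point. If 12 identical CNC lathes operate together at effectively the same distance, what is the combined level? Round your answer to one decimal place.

With 12 equal, uncorrelated contributions the intensity is 12× that of one unit, giving a rise of 10·log₁₀ 12.
L_total = 82 + 10·log₁₀(12) = 82 + 10.792 = 92.79 dB.

92.8 dB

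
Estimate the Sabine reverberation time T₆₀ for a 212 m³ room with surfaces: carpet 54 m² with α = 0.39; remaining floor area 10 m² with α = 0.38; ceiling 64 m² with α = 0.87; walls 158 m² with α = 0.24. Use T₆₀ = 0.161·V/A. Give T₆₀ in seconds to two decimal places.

0.29 s

Summing Sᵢαᵢ: 54·0.39 + 10·0.38 + 64·0.87 + 158·0.24 = 118.46 m².
T₆₀ = 0.161·V/A = 0.161·212/118.46 = 0.288 s.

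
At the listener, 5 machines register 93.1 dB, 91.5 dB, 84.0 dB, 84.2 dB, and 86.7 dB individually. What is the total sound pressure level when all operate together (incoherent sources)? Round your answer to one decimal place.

Incoherent sources combine by intensity addition: L_total = 10·log₁₀(Σ 10^(L_i/10)).
Σ 10^(L/10) = 10^(93.1/10) + 10^(91.5/10) + 10^(84.0/10) + 10^(84.2/10) + 10^(86.7/10) = 4.436e+09.
L_total = 10·log₁₀(4.436e+09) = 96.47 dB.

96.5 dB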